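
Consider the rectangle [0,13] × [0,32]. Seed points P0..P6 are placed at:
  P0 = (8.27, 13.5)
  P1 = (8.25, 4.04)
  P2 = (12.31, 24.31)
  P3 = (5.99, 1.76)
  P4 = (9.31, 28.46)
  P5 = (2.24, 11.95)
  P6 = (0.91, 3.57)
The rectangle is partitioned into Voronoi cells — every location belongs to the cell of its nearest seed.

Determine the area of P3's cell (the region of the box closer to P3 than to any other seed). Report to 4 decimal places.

1. box [0,13]×[0,32]: [(0, 0) (13, 0) (13, 32) (0, 32)]
2. ⊥bis P3·P0 via (7.13,7.63): [(0, 9.0147) (0, 0) (13, 0) (13, 6.49)]  |A|=100.7806
3. ⊥bis P3·P1 via (7.12,2.9): [(1.183, 8.785) (0, 9.0147) (0, 0) (10.0457, 0)]  |A|=49.4574
4. ⊥bis P3·P2 via (9.15,13.035): [(1.183, 8.785) (0, 9.0147) (0, 0) (10.0457, 0)]  |A|=49.4574
5. ⊥bis P3·P4 via (7.65,15.11): [(1.183, 8.785) (0, 9.0147) (0, 0) (10.0457, 0)]  |A|=49.4574
6. ⊥bis P3·P5 via (4.115,6.855): [(3.3967, 6.5907) (0, 5.3406) (0, 0) (10.0457, 0)]  |A|=42.174
7. ⊥bis P3·P6 via (3.45,2.665): [(4.4697, 5.527) (2.5005, 0) (10.0457, 0)]  |A|=20.8512
8. canonical 3-gon: [(4.4697, 5.527) (2.5005, 0) (10.0457, 0)]
9. shoelace: 20.8512

Area of P3's cell: 20.8512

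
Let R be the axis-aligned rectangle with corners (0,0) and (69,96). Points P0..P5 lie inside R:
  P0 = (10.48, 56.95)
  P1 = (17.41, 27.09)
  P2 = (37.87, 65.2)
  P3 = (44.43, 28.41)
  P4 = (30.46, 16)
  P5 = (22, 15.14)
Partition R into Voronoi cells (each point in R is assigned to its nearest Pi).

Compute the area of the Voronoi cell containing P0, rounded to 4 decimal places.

1. box [0,69]×[0,96]: [(0, 0) (69, 0) (69, 96) (0, 96)]
2. ⊥bis P0·P1 via (13.945,42.02): [(0, 38.7836) (69, 54.7973) (69, 96) (0, 96)]  |A|=3395.4578
3. ⊥bis P0·P2 via (24.175,61.075): [(0, 38.7836) (28.8711, 45.4841) (13.6554, 96) (0, 96)]  |A|=1170.8571
4. ⊥bis P0·P3 via (27.455,42.68): [(0, 38.7836) (28.8711, 45.4841) (13.6554, 96) (0, 96)]  |A|=1170.8571
5. ⊥bis P0·P4 via (20.47,36.475): [(0, 38.7836) (28.8711, 45.4841) (13.6554, 96) (0, 96)]  |A|=1170.8571
6. ⊥bis P0·P5 via (16.24,36.045): [(0, 38.7836) (28.8711, 45.4841) (13.6554, 96) (0, 96)]  |A|=1170.8571
7. canonical 4-gon: [(0, 38.7836) (28.8711, 45.4841) (13.6554, 96) (0, 96)]
8. shoelace: 1170.8571

Area of P0's cell: 1170.8571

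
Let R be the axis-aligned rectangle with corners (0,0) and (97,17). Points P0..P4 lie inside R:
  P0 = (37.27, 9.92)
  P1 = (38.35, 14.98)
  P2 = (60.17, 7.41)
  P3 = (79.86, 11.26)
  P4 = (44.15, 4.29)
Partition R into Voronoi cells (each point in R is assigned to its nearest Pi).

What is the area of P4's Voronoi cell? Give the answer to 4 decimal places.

1. box [0,97]×[0,17]: [(0, 0) (97, 0) (97, 17) (0, 17)]
2. ⊥bis P4·P0 via (40.71,7.105): [(34.8959, 0) (97, 0) (97, 17) (48.8072, 17)]  |A|=937.5237
3. ⊥bis P4·P1 via (41.25,9.635): [(44.0023, 11.1283) (34.8959, 0) (97, 0) (97, 17) (54.8245, 17)]  |A|=919.858
4. ⊥bis P4·P2 via (52.16,5.85): [(50.4506, 14.6269) (44.0023, 11.1283) (34.8959, 0) (53.2993, 0)]  |A|=154.5423
5. ⊥bis P4·P3 via (62.005,7.775): [(50.4506, 14.6269) (44.0023, 11.1283) (34.8959, 0) (53.2993, 0)]  |A|=154.5423
6. canonical 4-gon: [(50.4506, 14.6269) (44.0023, 11.1283) (34.8959, 0) (53.2993, 0)]
7. shoelace: 154.5423

Area of P4's cell: 154.5423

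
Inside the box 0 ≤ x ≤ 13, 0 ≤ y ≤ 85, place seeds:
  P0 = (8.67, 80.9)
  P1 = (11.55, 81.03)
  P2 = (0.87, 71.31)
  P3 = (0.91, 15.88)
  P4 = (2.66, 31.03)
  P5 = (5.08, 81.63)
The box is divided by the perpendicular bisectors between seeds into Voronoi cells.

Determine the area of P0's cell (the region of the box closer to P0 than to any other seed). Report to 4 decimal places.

Area of P0's cell: 42.8887

1. box [0,13]×[0,85]: [(0, 0) (13, 0) (13, 85) (0, 85)]
2. ⊥bis P0·P1 via (10.11,80.965): [(0, 0) (13, 0) (13, 16.9404) (9.9279, 85) (0, 85)]  |A|=1000.4558
3. ⊥bis P0·P2 via (4.77,76.105): [(0, 79.9847) (10.5413, 71.411) (9.9279, 85) (0, 85)]  |A|=93.889
4. ⊥bis P0·P3 via (4.79,48.39): [(0, 79.9847) (10.5413, 71.411) (9.9279, 85) (0, 85)]  |A|=93.889
5. ⊥bis P0·P4 via (5.665,55.965): [(0, 79.9847) (10.5413, 71.411) (9.9279, 85) (0, 85)]  |A|=93.889
6. ⊥bis P0·P5 via (6.875,81.265): [(5.6759, 75.3682) (10.5413, 71.411) (9.9279, 85) (7.6345, 85)]  |A|=42.8887
7. canonical 4-gon: [(5.6759, 75.3682) (10.5413, 71.411) (9.9279, 85) (7.6345, 85)]
8. shoelace: 42.8887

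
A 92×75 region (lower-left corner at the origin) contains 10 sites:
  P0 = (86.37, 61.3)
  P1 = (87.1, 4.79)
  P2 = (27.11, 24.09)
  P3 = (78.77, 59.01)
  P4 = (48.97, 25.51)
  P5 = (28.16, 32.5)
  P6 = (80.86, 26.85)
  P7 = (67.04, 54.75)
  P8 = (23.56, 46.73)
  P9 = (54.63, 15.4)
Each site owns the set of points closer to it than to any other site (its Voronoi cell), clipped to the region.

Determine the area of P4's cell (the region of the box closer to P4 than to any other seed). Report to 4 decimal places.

1. box [0,92]×[0,75]: [(0, 0) (92, 0) (92, 75) (0, 75)]
2. ⊥bis P4·P0 via (67.67,43.405): [(0, 0) (92, 0) (92, 17.9805) (37.4351, 75) (0, 75)]  |A|=5344.3692
3. ⊥bis P4·P1 via (68.035,15.15): [(0, 0) (59.8024, 0) (77.6958, 32.9282) (37.4351, 75) (0, 75)]  |A|=4685.6658
4. ⊥bis P4·P2 via (38.04,24.8): [(39.651, 0) (59.8024, 0) (77.6958, 32.9282) (37.4351, 75) (34.7791, 75)]  |A|=1894.5391
5. ⊥bis P4·P3 via (63.87,42.26): [(35.2522, 67.7171) (39.651, 0) (59.8024, 0) (76.6089, 30.9281)]  |A|=1630.987
6. ⊥bis P4·P5 via (38.565,29.005): [(47.8146, 56.5421) (37.8962, 27.0139) (39.651, 0) (59.8024, 0) (76.6089, 30.9281)]  |A|=1390.0945
7. ⊥bis P4·P6 via (64.915,26.18): [(64.2537, 41.9187) (47.8146, 56.5421) (37.8962, 27.0139) (39.651, 0) (59.8024, 0) (65.5691, 10.6122)]  |A|=1203.9243
8. ⊥bis P4·P7 via (58.005,40.13): [(64.4974, 36.1178) (45.0012, 48.1662) (37.8962, 27.0139) (39.651, 0) (59.8024, 0) (65.5691, 10.6122)]  |A|=1059.4275
9. ⊥bis P4·P8 via (36.265,36.12): [(64.4974, 36.1178) (45.8743, 47.6267) (44.1105, 45.5147) (37.8962, 27.0139) (39.651, 0) (59.8024, 0) (65.5691, 10.6122)]  |A|=1058.0297
10. ⊥bis P4·P9 via (51.8,20.455): [(64.8486, 27.7602) (64.4974, 36.1178) (45.8743, 47.6267) (44.1105, 45.5147) (37.8962, 27.0139) (38.7952, 13.1744)]  |A|=547.1993
11. canonical 6-gon: [(64.8486, 27.7602) (64.4974, 36.1178) (45.8743, 47.6267) (44.1105, 45.5147) (37.8962, 27.0139) (38.7952, 13.1744)]
12. shoelace: 547.1993

Area of P4's cell: 547.1993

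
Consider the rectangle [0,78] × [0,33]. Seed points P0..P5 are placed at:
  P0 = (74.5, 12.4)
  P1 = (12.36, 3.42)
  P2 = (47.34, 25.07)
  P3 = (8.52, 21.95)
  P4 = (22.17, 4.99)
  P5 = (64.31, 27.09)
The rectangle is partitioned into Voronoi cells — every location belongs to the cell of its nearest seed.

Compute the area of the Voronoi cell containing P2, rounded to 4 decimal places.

1. box [0,78]×[0,33]: [(0, 0) (78, 0) (78, 33) (0, 33)]
2. ⊥bis P2·P0 via (60.92,18.735): [(0, 0) (52.1802, 0) (67.5745, 33) (0, 33)]  |A|=1975.9537
3. ⊥bis P2·P1 via (29.85,14.245): [(38.6666, 0) (52.1802, 0) (67.5745, 33) (18.2421, 33)]  |A|=1036.961
4. ⊥bis P2·P3 via (27.93,23.51): [(28.4992, 16.4274) (38.6666, 0) (52.1802, 0) (67.5745, 33) (27.1673, 33)]  |A|=963.0041
5. ⊥bis P2·P4 via (34.755,15.03): [(27.9233, 23.5934) (46.7456, 0) (52.1802, 0) (67.5745, 33) (27.1673, 33)]  |A|=835.9996
6. ⊥bis P2·P5 via (55.825,26.08): [(27.9233, 23.5934) (46.7456, 0) (52.1802, 0) (57.5573, 11.5266) (55.0013, 33) (27.1673, 33)]  |A|=701.0046
7. canonical 6-gon: [(27.9233, 23.5934) (46.7456, 0) (52.1802, 0) (57.5573, 11.5266) (55.0013, 33) (27.1673, 33)]
8. shoelace: 701.0046

Area of P2's cell: 701.0046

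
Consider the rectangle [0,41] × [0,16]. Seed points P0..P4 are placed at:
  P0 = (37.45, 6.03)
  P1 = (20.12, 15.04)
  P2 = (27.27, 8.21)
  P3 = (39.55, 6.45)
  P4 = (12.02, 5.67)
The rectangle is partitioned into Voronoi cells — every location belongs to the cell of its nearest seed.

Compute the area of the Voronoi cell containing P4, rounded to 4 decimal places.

1. box [0,41]×[0,16]: [(0, 0) (41, 0) (41, 16) (0, 16)]
2. ⊥bis P4·P0 via (24.735,5.85): [(0, 0) (24.8178, 0) (24.5913, 16) (0, 16)]  |A|=395.273
3. ⊥bis P4·P1 via (16.07,10.355): [(0, 0) (24.8178, 0) (24.7778, 2.8275) (9.5399, 16) (0, 16)]  |A|=296.1405
4. ⊥bis P4·P2 via (19.645,6.94): [(0, 0) (20.8009, 0) (19.5819, 7.3191) (9.5399, 16) (0, 16)]  |A|=274.1846
5. ⊥bis P4·P3 via (25.785,6.06): [(0, 0) (20.8009, 0) (19.5819, 7.3191) (9.5399, 16) (0, 16)]  |A|=274.1846
6. canonical 5-gon: [(0, 0) (20.8009, 0) (19.5819, 7.3191) (9.5399, 16) (0, 16)]
7. shoelace: 274.1846

Area of P4's cell: 274.1846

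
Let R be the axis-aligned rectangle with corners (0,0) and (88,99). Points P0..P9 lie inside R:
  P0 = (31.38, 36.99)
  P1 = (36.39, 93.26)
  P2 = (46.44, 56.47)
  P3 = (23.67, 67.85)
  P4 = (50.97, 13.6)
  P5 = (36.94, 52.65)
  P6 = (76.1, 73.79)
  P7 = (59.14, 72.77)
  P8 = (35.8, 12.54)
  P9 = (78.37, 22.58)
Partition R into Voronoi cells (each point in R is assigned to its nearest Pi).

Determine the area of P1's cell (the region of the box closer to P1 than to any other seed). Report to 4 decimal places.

1. box [0,88]×[0,99]: [(0, 0) (88, 0) (88, 99) (0, 99)]
2. ⊥bis P1·P0 via (33.885,65.125): [(0, 68.142) (88, 60.3069) (88, 99) (0, 99)]  |A|=3060.2518
3. ⊥bis P1·P2 via (41.415,74.865): [(0, 68.142) (12.6733, 67.0136) (88, 87.5907) (88, 99) (0, 99)]  |A|=2032.6512
4. ⊥bis P1·P3 via (30.03,80.555): [(0, 95.5877) (41.4031, 74.8617) (88, 87.5907) (88, 99) (0, 99)]  |A|=1398.5412
5. ⊥bis P1·P4 via (43.68,53.43): [(0, 95.5877) (41.4031, 74.8617) (88, 87.5907) (88, 99) (0, 99)]  |A|=1398.5412
6. ⊥bis P1·P5 via (36.665,72.955): [(0, 95.5877) (41.4031, 74.8617) (88, 87.5907) (88, 99) (0, 99)]  |A|=1398.5412
7. ⊥bis P1·P6 via (56.245,83.525): [(0, 95.5877) (41.4031, 74.8617) (53.6358, 78.2034) (63.8325, 99) (0, 99)]  |A|=951.2041
8. ⊥bis P1·P7 via (47.765,83.015): [(0, 95.5877) (40.7267, 75.2004) (62.162, 99) (0, 99)]  |A|=809.2025
9. ⊥bis P1·P8 via (36.095,52.9): [(0, 95.5877) (40.7267, 75.2004) (62.162, 99) (0, 99)]  |A|=809.2025
10. ⊥bis P1·P9 via (57.38,57.92): [(0, 95.5877) (40.7267, 75.2004) (62.162, 99) (0, 99)]  |A|=809.2025
11. canonical 4-gon: [(0, 95.5877) (40.7267, 75.2004) (62.162, 99) (0, 99)]
12. shoelace: 809.2025

Area of P1's cell: 809.2025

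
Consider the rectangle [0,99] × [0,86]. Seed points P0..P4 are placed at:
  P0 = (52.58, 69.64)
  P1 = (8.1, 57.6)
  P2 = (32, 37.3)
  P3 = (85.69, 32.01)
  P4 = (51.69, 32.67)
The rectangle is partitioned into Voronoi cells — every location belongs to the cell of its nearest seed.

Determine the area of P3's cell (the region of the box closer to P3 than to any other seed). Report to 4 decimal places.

1. box [0,99]×[0,86]: [(0, 0) (99, 0) (99, 86) (0, 86)]
2. ⊥bis P3·P0 via (69.135,50.825): [(11.3716, 0) (99, 0) (99, 77.1027)]  |A|=3378.1918
3. ⊥bis P3·P1 via (46.895,44.805): [(40.5997, 25.7172) (32.1178, 0) (99, 0) (99, 77.1027)]  |A|=3111.4245
4. ⊥bis P3·P2 via (58.845,34.655): [(59.6127, 42.4465) (55.4305, 0) (99, 0) (99, 77.1027)]  |A|=2443.1204
5. ⊥bis P3·P4 via (68.69,32.34): [(69.0473, 50.7479) (68.0622, 0) (99, 0) (99, 77.1027)]  |A|=1939.729
6. canonical 4-gon: [(69.0473, 50.7479) (68.0622, 0) (99, 0) (99, 77.1027)]
7. shoelace: 1939.729

Area of P3's cell: 1939.7290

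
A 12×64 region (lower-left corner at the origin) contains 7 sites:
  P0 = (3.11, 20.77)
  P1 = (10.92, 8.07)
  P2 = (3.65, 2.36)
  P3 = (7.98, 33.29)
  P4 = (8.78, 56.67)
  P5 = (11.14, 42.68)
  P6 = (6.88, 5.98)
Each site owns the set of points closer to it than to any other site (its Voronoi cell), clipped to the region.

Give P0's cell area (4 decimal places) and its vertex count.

Area of P0's cell: 151.1555 (5 vertices)

1. box [0,12]×[0,64]: [(0, 0) (12, 0) (12, 64) (0, 64)]
2. ⊥bis P0·P1 via (7.015,14.42): [(0, 10.1061) (12, 17.4856) (12, 64) (0, 64)]  |A|=602.4502
3. ⊥bis P0·P2 via (3.38,11.565): [(0, 11.4659) (2.322, 11.534) (12, 17.4856) (12, 64) (0, 64)]  |A|=600.8715
4. ⊥bis P0·P3 via (5.545,27.03): [(0, 29.1869) (0, 11.4659) (2.322, 11.534) (12, 17.4856) (12, 24.5191)]  |A|=155.1077
5. ⊥bis P0·P4 via (5.945,38.72): [(0, 29.1869) (0, 11.4659) (2.322, 11.534) (12, 17.4856) (12, 24.5191)]  |A|=155.1077
6. ⊥bis P0·P5 via (7.125,31.725): [(0, 29.1869) (0, 11.4659) (2.322, 11.534) (12, 17.4856) (12, 24.5191)]  |A|=155.1077
7. ⊥bis P0·P6 via (4.995,13.375): [(0, 29.1869) (0, 12.1018) (5.5427, 13.5146) (12, 17.4856) (12, 24.5191)]  |A|=151.1555
8. canonical 5-gon: [(0, 29.1869) (0, 12.1018) (5.5427, 13.5146) (12, 17.4856) (12, 24.5191)]
9. shoelace: 151.1555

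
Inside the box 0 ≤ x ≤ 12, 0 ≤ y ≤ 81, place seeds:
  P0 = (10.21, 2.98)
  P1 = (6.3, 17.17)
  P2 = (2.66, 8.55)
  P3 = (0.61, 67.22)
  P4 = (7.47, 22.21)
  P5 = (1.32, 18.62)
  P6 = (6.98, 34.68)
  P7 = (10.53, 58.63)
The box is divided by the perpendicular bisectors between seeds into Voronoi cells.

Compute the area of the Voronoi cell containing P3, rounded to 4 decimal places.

Area of P3's cell: 210.9411

1. box [0,12]×[0,81]: [(0, 0) (12, 0) (12, 81) (0, 81)]
2. ⊥bis P3·P0 via (5.41,35.1): [(0, 34.2915) (12, 36.0848) (12, 81) (0, 81)]  |A|=549.742
3. ⊥bis P3·P1 via (3.455,42.195): [(0, 41.8022) (12, 43.1664) (12, 81) (0, 81)]  |A|=462.188
4. ⊥bis P3·P2 via (1.635,37.885): [(0, 41.8022) (12, 43.1664) (12, 81) (0, 81)]  |A|=462.188
5. ⊥bis P3·P4 via (4.04,44.715): [(0, 44.0993) (12, 45.9282) (12, 81) (0, 81)]  |A|=431.8353
6. ⊥bis P3·P5 via (0.965,42.92): [(0, 44.0993) (12, 45.9282) (12, 81) (0, 81)]  |A|=431.8353
7. ⊥bis P3·P6 via (3.795,50.95): [(0, 50.2071) (12, 52.5562) (12, 81) (0, 81)]  |A|=355.4202
8. ⊥bis P3·P7 via (5.57,62.925): [(0, 56.4926) (12, 70.3506) (12, 81) (0, 81)]  |A|=210.9411
9. canonical 4-gon: [(0, 56.4926) (12, 70.3506) (12, 81) (0, 81)]
10. shoelace: 210.9411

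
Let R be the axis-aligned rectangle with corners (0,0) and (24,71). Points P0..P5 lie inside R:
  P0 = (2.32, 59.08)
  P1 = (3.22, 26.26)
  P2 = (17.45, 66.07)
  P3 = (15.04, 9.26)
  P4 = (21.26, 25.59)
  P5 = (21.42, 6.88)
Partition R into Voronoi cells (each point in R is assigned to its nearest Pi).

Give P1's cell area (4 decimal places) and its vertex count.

1. box [0,24]×[0,71]: [(0, 0) (24, 0) (24, 71) (0, 71)]
2. ⊥bis P1·P0 via (2.77,42.67): [(0, 42.594) (0, 0) (24, 0) (24, 43.2522)]  |A|=1030.1546
3. ⊥bis P1·P2 via (10.335,46.165): [(18.877, 43.1117) (0, 42.594) (0, 0) (24, 0) (24, 41.2805)]  |A|=1025.104
4. ⊥bis P1·P3 via (9.13,17.76): [(18.877, 43.1117) (0, 42.594) (0, 11.412) (24, 28.099) (24, 41.2805)]  |A|=550.9722
5. ⊥bis P1·P4 via (12.24,25.925): [(12.8722, 42.947) (0, 42.594) (0, 11.412) (12.0112, 19.7632)]  |A|=336.3274
6. ⊥bis P1·P5 via (12.32,16.57): [(12.8722, 42.947) (0, 42.594) (0, 11.412) (12.0112, 19.7632)]  |A|=336.3274
7. canonical 4-gon: [(12.8722, 42.947) (0, 42.594) (0, 11.412) (12.0112, 19.7632)]
8. shoelace: 336.3274

Area of P1's cell: 336.3274 (4 vertices)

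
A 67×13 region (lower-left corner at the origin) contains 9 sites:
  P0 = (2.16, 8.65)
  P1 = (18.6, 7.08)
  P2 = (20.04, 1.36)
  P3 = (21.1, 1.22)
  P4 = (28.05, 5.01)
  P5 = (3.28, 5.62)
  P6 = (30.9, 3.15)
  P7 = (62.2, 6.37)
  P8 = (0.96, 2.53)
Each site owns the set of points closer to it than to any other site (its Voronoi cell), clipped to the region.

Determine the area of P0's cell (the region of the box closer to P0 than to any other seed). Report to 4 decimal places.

Area of P0's cell: 52.4422

1. box [0,67]×[0,13]: [(0, 0) (67, 0) (67, 13) (0, 13)]
2. ⊥bis P0·P1 via (10.38,7.865): [(0, 0) (9.6289, 0) (10.8704, 13) (0, 13)]  |A|=133.2454
3. ⊥bis P0·P2 via (11.1,5.005): [(0, 0) (9.0594, 0) (9.8031, 1.8241) (10.8704, 13) (0, 13)]  |A|=132.7259
4. ⊥bis P0·P3 via (11.63,4.935): [(0, 0) (9.0594, 0) (9.8031, 1.8241) (10.8704, 13) (0, 13)]  |A|=132.7259
5. ⊥bis P0·P4 via (15.105,6.83): [(0, 0) (9.0594, 0) (9.8031, 1.8241) (10.8704, 13) (0, 13)]  |A|=132.7259
6. ⊥bis P0·P5 via (2.72,7.135): [(0, 6.1296) (10.588, 10.0433) (10.8704, 13) (0, 13)]  |A|=52.4422
7. ⊥bis P0·P6 via (16.53,5.9): [(0, 6.1296) (10.588, 10.0433) (10.8704, 13) (0, 13)]  |A|=52.4422
8. ⊥bis P0·P7 via (32.18,7.51): [(0, 6.1296) (10.588, 10.0433) (10.8704, 13) (0, 13)]  |A|=52.4422
9. ⊥bis P0·P8 via (1.56,5.59): [(0, 6.1296) (10.588, 10.0433) (10.8704, 13) (0, 13)]  |A|=52.4422
10. canonical 4-gon: [(0, 6.1296) (10.588, 10.0433) (10.8704, 13) (0, 13)]
11. shoelace: 52.4422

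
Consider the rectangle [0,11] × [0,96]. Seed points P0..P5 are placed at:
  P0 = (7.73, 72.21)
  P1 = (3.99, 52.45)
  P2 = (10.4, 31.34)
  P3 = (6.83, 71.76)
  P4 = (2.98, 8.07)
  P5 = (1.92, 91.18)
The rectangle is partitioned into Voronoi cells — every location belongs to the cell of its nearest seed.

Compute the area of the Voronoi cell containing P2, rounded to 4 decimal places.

1. box [0,11]×[0,96]: [(0, 0) (11, 0) (11, 96) (0, 96)]
2. ⊥bis P2·P0 via (9.065,51.775): [(0, 51.1828) (0, 0) (11, 0) (11, 51.9014)]  |A|=566.9631
3. ⊥bis P2·P1 via (7.195,41.895): [(0, 39.7103) (0, 0) (11, 0) (11, 43.0504)]  |A|=455.1835
4. ⊥bis P2·P3 via (8.615,51.55): [(0, 39.7103) (0, 0) (11, 0) (11, 43.0504)]  |A|=455.1835
5. ⊥bis P2·P4 via (6.69,19.705): [(0, 39.7103) (0, 21.8382) (11, 18.3307) (11, 43.0504)]  |A|=234.2545
6. ⊥bis P2·P5 via (6.16,61.26): [(0, 39.7103) (0, 21.8382) (11, 18.3307) (11, 43.0504)]  |A|=234.2545
7. canonical 4-gon: [(0, 39.7103) (0, 21.8382) (11, 18.3307) (11, 43.0504)]
8. shoelace: 234.2545

Area of P2's cell: 234.2545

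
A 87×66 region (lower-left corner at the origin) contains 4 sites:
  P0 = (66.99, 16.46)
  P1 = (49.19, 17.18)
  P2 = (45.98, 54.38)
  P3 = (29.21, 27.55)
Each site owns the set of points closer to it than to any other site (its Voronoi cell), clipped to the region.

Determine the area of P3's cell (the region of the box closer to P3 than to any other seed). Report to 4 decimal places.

1. box [0,87]×[0,66]: [(0, 0) (87, 0) (87, 66) (0, 66)]
2. ⊥bis P3·P0 via (48.1,22.005): [(0, 0) (41.6406, 0) (61.0144, 66) (0, 66)]  |A|=3387.6143
3. ⊥bis P3·P1 via (39.2,22.365): [(0, 0) (27.5921, 0) (59.9299, 62.3055) (61.0144, 66) (0, 66)]  |A|=2949.9658
4. ⊥bis P3·P2 via (37.595,40.965): [(0, 64.4636) (0, 0) (27.5921, 0) (46.096, 35.6515)]  |A|=1977.6068
5. canonical 4-gon: [(0, 64.4636) (0, 0) (27.5921, 0) (46.096, 35.6515)]
6. shoelace: 1977.6068

Area of P3's cell: 1977.6068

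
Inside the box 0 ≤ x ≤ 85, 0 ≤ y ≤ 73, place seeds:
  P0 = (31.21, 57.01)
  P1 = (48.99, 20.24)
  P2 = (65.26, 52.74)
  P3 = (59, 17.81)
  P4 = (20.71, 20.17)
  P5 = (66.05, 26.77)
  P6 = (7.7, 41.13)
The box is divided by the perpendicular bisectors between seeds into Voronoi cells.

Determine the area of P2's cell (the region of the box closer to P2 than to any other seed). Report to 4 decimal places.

Area of P2's cell: 1209.2626

1. box [0,85]×[0,73]: [(0, 0) (85, 0) (85, 73) (0, 73)]
2. ⊥bis P2·P0 via (48.235,54.875): [(41.3535, 0) (85, 0) (85, 73) (50.5079, 73)]  |A|=2852.0585
3. ⊥bis P2·P1 via (57.125,36.49): [(46.5908, 41.7636) (85, 22.5353) (85, 73) (50.5079, 73)]  |A|=1507.858
4. ⊥bis P2·P3 via (62.13,35.275): [(46.5908, 41.7636) (58.1145, 35.9946) (85, 31.1763) (85, 73) (50.5079, 73)]  |A|=1391.6993
5. ⊥bis P2·P4 via (42.985,36.455): [(46.5908, 41.7636) (58.1145, 35.9946) (85, 31.1763) (85, 73) (50.5079, 73)]  |A|=1391.6993
6. ⊥bis P2·P5 via (65.655,39.755): [(46.5908, 41.7636) (51.4653, 39.3234) (85, 40.3435) (85, 73) (50.5079, 73)]  |A|=1209.2626
7. ⊥bis P2·P6 via (36.48,46.935): [(46.5908, 41.7636) (51.4653, 39.3234) (85, 40.3435) (85, 73) (50.5079, 73)]  |A|=1209.2626
8. canonical 5-gon: [(46.5908, 41.7636) (51.4653, 39.3234) (85, 40.3435) (85, 73) (50.5079, 73)]
9. shoelace: 1209.2626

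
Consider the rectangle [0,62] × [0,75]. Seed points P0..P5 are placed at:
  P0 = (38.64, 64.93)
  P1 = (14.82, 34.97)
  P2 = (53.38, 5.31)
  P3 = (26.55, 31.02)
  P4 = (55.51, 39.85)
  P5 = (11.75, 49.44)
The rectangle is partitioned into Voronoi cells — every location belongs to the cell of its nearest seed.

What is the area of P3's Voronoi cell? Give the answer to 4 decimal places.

1. box [0,62]×[0,75]: [(0, 0) (62, 0) (62, 75) (0, 75)]
2. ⊥bis P3·P0 via (32.595,47.975): [(0, 59.5962) (0, 0) (62, 0) (62, 37.4912)]  |A|=3009.7074
3. ⊥bis P3·P1 via (20.685,32.995): [(26.4653, 50.1604) (9.5742, 0) (62, 0) (62, 37.4912)]  |A|=1980.9693
4. ⊥bis P3·P2 via (39.965,18.165): [(59.3797, 38.4254) (26.4653, 50.1604) (9.5742, 0) (22.5583, 0)]  |A|=1174.0674
5. ⊥bis P3·P4 via (41.03,35.435): [(44.7676, 23.1768) (37.769, 46.1303) (26.4653, 50.1604) (9.5742, 0) (22.5583, 0)]  |A|=953.0083
6. ⊥bis P3·P5 via (19.15,40.23): [(44.7676, 23.1768) (37.769, 46.1303) (29.9591, 48.9148) (24.5944, 44.6044) (9.5742, 0) (22.5583, 0)]  |A|=942.1375
7. canonical 6-gon: [(44.7676, 23.1768) (37.769, 46.1303) (29.9591, 48.9148) (24.5944, 44.6044) (9.5742, 0) (22.5583, 0)]
8. shoelace: 942.1375

Area of P3's cell: 942.1375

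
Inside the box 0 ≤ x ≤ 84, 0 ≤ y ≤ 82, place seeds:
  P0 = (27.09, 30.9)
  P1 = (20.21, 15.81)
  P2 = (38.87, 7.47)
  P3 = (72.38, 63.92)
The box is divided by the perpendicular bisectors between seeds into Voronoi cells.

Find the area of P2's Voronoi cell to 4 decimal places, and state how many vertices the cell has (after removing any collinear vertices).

1. box [0,84]×[0,82]: [(0, 0) (84, 0) (84, 82) (0, 82)]
2. ⊥bis P2·P0 via (32.98,19.185): [(0, 2.6035) (0, 0) (84, 0) (84, 44.8365)]  |A|=1992.482
3. ⊥bis P2·P1 via (29.54,11.64): [(32.8926, 19.141) (24.3376, 0) (84, 0) (84, 44.8365)]  |A|=1716.741
4. ⊥bis P2·P3 via (55.625,35.695): [(60.2991, 32.9203) (32.8926, 19.141) (24.3376, 0) (84, 0) (84, 18.851)]  |A|=1408.8002
5. canonical 5-gon: [(60.2991, 32.9203) (32.8926, 19.141) (24.3376, 0) (84, 0) (84, 18.851)]
6. shoelace: 1408.8002

Area of P2's cell: 1408.8002 (5 vertices)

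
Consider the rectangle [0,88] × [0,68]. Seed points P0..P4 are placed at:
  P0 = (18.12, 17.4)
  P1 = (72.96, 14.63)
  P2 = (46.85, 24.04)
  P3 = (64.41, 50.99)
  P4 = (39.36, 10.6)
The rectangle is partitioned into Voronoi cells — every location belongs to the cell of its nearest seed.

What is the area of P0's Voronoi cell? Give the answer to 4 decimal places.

Area of P0's cell: 1823.0946

1. box [0,88]×[0,68]: [(0, 0) (88, 0) (88, 68) (0, 68)]
2. ⊥bis P0·P1 via (45.54,16.015): [(0, 0) (44.7311, 0) (48.1658, 68) (0, 68)]  |A|=3158.4934
3. ⊥bis P0·P2 via (32.485,20.72): [(0, 0) (37.2738, 0) (21.5578, 68) (0, 68)]  |A|=2000.2718
4. ⊥bis P0·P3 via (41.265,34.195): [(0, 0) (37.2738, 0) (23.8119, 58.247) (16.7346, 68) (0, 68)]  |A|=1976.7518
5. ⊥bis P0·P4 via (28.74,14): [(0, 0) (24.2579, 0) (31.8169, 23.6108) (23.8119, 58.247) (16.7346, 68) (0, 68)]  |A|=1823.0946
6. canonical 6-gon: [(0, 0) (24.2579, 0) (31.8169, 23.6108) (23.8119, 58.247) (16.7346, 68) (0, 68)]
7. shoelace: 1823.0946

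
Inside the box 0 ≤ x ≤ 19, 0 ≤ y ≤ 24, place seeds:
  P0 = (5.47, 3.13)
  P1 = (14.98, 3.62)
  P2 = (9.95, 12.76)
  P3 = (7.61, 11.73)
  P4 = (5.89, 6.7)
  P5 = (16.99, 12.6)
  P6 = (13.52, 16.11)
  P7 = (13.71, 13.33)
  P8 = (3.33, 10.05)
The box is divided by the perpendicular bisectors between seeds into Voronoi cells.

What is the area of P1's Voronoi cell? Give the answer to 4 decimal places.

Area of P1's cell: 68.2210

1. box [0,19]×[0,24]: [(0, 0) (19, 0) (19, 24) (0, 24)]
2. ⊥bis P1·P0 via (10.225,3.375): [(10.3989, 0) (19, 0) (19, 24) (9.1623, 24)]  |A|=221.2656
3. ⊥bis P1·P2 via (12.465,8.19): [(10.0455, 6.8585) (10.3989, 0) (19, 0) (19, 11.7864)]  |A|=82.2658
4. ⊥bis P1·P3 via (11.295,7.675): [(10.9354, 7.3482) (10.0612, 6.5538) (10.3989, 0) (19, 0) (19, 11.7864)]  |A|=82.1264
5. ⊥bis P1·P4 via (10.435,5.16): [(11.2317, 7.5113) (10.1729, 4.3864) (10.3989, 0) (19, 0) (19, 11.7864)]  |A|=80.7581
6. ⊥bis P1·P5 via (15.985,8.11): [(13.3794, 8.6932) (11.2317, 7.5113) (10.1729, 4.3864) (10.3989, 0) (19, 0) (19, 7.4352)]  |A|=68.5298
7. ⊥bis P1·P6 via (14.25,9.865): [(13.3794, 8.6932) (11.2317, 7.5113) (10.1729, 4.3864) (10.3989, 0) (19, 0) (19, 7.4352)]  |A|=68.5298
8. ⊥bis P1·P7 via (14.345,8.475): [(14.3509, 8.4758) (12.5582, 8.2413) (11.2317, 7.5113) (10.1729, 4.3864) (10.3989, 0) (19, 0) (19, 7.4352)]  |A|=68.221
9. ⊥bis P1·P8 via (9.155,6.835): [(14.3509, 8.4758) (12.5582, 8.2413) (11.2317, 7.5113) (10.1729, 4.3864) (10.3989, 0) (19, 0) (19, 7.4352)]  |A|=68.221
10. canonical 7-gon: [(14.3509, 8.4758) (12.5582, 8.2413) (11.2317, 7.5113) (10.1729, 4.3864) (10.3989, 0) (19, 0) (19, 7.4352)]
11. shoelace: 68.221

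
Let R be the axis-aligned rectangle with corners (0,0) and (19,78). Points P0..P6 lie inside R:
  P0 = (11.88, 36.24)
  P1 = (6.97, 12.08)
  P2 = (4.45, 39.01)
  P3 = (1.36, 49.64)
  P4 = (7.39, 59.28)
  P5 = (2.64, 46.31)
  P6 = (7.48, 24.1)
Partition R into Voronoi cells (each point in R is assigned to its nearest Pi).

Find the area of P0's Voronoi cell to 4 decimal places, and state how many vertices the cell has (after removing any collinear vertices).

1. box [0,19]×[0,78]: [(0, 0) (19, 0) (19, 78) (0, 78)]
2. ⊥bis P0·P1 via (9.425,24.16): [(0, 26.0754) (19, 22.2141) (19, 78) (0, 78)]  |A|=1023.2496
3. ⊥bis P0·P2 via (8.165,37.625): [(3.5874, 25.3464) (19, 22.2141) (19, 66.6878)]  |A|=342.7287
4. ⊥bis P0·P3 via (6.62,42.94): [(11.6058, 46.8542) (3.5874, 25.3464) (19, 22.2141) (19, 52.6592)]  |A|=290.8633
5. ⊥bis P0·P4 via (9.635,47.76): [(13.7912, 48.57) (11.6058, 46.8542) (3.5874, 25.3464) (19, 22.2141) (19, 49.585)]  |A|=282.8569
6. ⊥bis P0·P5 via (7.26,41.275): [(15.5929, 48.9211) (10.7039, 44.435) (3.5874, 25.3464) (19, 22.2141) (19, 49.585)]  |A|=277.8043
7. ⊥bis P0·P6 via (9.68,30.17): [(15.5929, 48.9211) (10.7039, 44.435) (5.8969, 31.5412) (19, 26.7921) (19, 49.585)]  |A|=196.4553
8. canonical 5-gon: [(15.5929, 48.9211) (10.7039, 44.435) (5.8969, 31.5412) (19, 26.7921) (19, 49.585)]
9. shoelace: 196.4553

Area of P0's cell: 196.4553 (5 vertices)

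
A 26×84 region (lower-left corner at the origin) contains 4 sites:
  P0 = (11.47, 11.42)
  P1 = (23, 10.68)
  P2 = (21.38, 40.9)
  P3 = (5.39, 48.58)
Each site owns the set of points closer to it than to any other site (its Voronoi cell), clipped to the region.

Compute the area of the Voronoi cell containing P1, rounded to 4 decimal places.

1. box [0,26]×[0,84]: [(0, 0) (26, 0) (26, 84) (0, 84)]
2. ⊥bis P1·P0 via (17.235,11.05): [(16.5258, 0) (26, 0) (26, 84) (21.917, 84)]  |A|=569.4038
3. ⊥bis P1·P2 via (22.19,25.79): [(18.1672, 25.5743) (16.5258, 0) (26, 0) (26, 25.9942)]  |A|=222.9523
4. ⊥bis P1·P3 via (14.195,29.63): [(18.1672, 25.5743) (16.5258, 0) (26, 0) (26, 25.9942)]  |A|=222.9523
5. canonical 4-gon: [(18.1672, 25.5743) (16.5258, 0) (26, 0) (26, 25.9942)]
6. shoelace: 222.9523

Area of P1's cell: 222.9523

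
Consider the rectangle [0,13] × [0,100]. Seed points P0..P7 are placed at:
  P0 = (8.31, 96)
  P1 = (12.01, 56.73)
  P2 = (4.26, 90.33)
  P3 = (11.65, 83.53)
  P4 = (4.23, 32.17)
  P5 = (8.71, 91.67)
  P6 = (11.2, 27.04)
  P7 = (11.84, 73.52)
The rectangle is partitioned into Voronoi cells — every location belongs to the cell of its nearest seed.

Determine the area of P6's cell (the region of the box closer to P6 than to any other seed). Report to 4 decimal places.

Area of P6's cell: 363.4047

1. box [0,13]×[0,100]: [(0, 0) (13, 0) (13, 100) (0, 100)]
2. ⊥bis P6·P0 via (9.755,61.52): [(0, 61.1112) (0, 0) (13, 0) (13, 61.656)]  |A|=797.9866
3. ⊥bis P6·P1 via (11.605,41.885): [(0, 42.2016) (0, 0) (13, 0) (13, 41.8469)]  |A|=546.3156
4. ⊥bis P6·P2 via (7.73,58.685): [(0, 42.2016) (0, 0) (13, 0) (13, 41.8469)]  |A|=546.3156
5. ⊥bis P6·P3 via (11.425,55.285): [(0, 42.2016) (0, 0) (13, 0) (13, 41.8469)]  |A|=546.3156
6. ⊥bis P6·P4 via (7.715,29.605): [(0, 19.1228) (0, 0) (13, 0) (13, 36.7856)]  |A|=363.4047
7. ⊥bis P6·P5 via (9.955,59.355): [(0, 19.1228) (0, 0) (13, 0) (13, 36.7856)]  |A|=363.4047
8. ⊥bis P6·P7 via (11.52,50.28): [(0, 19.1228) (0, 0) (13, 0) (13, 36.7856)]  |A|=363.4047
9. canonical 4-gon: [(0, 19.1228) (0, 0) (13, 0) (13, 36.7856)]
10. shoelace: 363.4047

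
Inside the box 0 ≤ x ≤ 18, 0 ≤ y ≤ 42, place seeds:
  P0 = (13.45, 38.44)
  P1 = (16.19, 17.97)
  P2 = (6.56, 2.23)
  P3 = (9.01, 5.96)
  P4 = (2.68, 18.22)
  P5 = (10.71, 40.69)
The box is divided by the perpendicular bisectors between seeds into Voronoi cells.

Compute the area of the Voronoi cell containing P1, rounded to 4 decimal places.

Area of P1's cell: 142.9004

1. box [0,18]×[0,42]: [(0, 0) (18, 0) (18, 42) (0, 42)]
2. ⊥bis P1·P0 via (14.82,28.205): [(0, 26.2213) (0, 0) (18, 0) (18, 28.6307)]  |A|=493.6674
3. ⊥bis P1·P2 via (11.375,10.1): [(0, 26.2213) (0, 17.0594) (18, 6.0467) (18, 28.6307)]  |A|=285.7122
4. ⊥bis P1·P3 via (12.6,11.965): [(0, 26.2213) (0, 19.4977) (18, 8.7367) (18, 28.6307)]  |A|=239.5577
5. ⊥bis P1·P4 via (9.435,18.095): [(9.6092, 27.5075) (9.3574, 13.9035) (18, 8.7367) (18, 28.6307)]  |A|=142.9004
6. ⊥bis P1·P5 via (13.45,29.33): [(9.6092, 27.5075) (9.3574, 13.9035) (18, 8.7367) (18, 28.6307)]  |A|=142.9004
7. canonical 4-gon: [(9.6092, 27.5075) (9.3574, 13.9035) (18, 8.7367) (18, 28.6307)]
8. shoelace: 142.9004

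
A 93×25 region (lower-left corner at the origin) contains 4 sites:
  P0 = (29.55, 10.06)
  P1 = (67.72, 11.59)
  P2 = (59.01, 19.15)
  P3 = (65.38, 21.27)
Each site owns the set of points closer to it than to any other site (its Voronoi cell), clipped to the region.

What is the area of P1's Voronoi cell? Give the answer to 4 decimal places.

1. box [0,93]×[0,25]: [(0, 0) (93, 0) (93, 25) (0, 25)]
2. ⊥bis P1·P0 via (48.635,10.825): [(49.0689, 0) (93, 0) (93, 25) (48.0668, 25)]  |A|=1110.8035
3. ⊥bis P1·P2 via (63.365,15.37): [(50.0243, 0) (93, 0) (93, 25) (71.7235, 25)]  |A|=803.1517
4. ⊥bis P1·P3 via (66.55,16.43): [(63.6836, 15.7371) (50.0243, 0) (93, 0) (93, 22.8239)]  |A|=672.7131
5. canonical 4-gon: [(63.6836, 15.7371) (50.0243, 0) (93, 0) (93, 22.8239)]
6. shoelace: 672.7131

Area of P1's cell: 672.7131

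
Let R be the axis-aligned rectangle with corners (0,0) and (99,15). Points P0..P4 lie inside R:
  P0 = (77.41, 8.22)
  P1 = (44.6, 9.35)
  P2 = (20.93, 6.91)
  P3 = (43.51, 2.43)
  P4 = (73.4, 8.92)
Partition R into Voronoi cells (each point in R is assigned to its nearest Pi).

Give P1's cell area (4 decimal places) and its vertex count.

Area of P1's cell: 248.9976 (4 vertices)

1. box [0,99]×[0,15]: [(0, 0) (99, 0) (99, 15) (0, 15)]
2. ⊥bis P1·P0 via (61.005,8.785): [(0, 0) (60.7024, 0) (61.219, 15) (0, 15)]  |A|=914.4112
3. ⊥bis P1·P2 via (32.765,8.13): [(33.6031, 0) (60.7024, 0) (61.219, 15) (32.0568, 15)]  |A|=421.962
4. ⊥bis P1·P3 via (44.055,5.89): [(32.8134, 7.6607) (60.8144, 3.2502) (61.219, 15) (32.0568, 15)]  |A|=272.411
5. ⊥bis P1·P4 via (59,9.135): [(32.8134, 7.6607) (58.9166, 3.5491) (59.0876, 15) (32.0568, 15)]  |A|=248.9976
6. canonical 4-gon: [(32.8134, 7.6607) (58.9166, 3.5491) (59.0876, 15) (32.0568, 15)]
7. shoelace: 248.9976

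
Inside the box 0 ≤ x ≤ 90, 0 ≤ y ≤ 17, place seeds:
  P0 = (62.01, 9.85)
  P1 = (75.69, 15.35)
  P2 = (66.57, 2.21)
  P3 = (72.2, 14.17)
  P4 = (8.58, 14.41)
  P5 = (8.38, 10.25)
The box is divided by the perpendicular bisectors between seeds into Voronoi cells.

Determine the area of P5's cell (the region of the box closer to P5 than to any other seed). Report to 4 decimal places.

1. box [0,90]×[0,17]: [(0, 0) (90, 0) (90, 17) (0, 17)]
2. ⊥bis P5·P0 via (35.195,10.05): [(0, 0) (35.12, 0) (35.2468, 17) (0, 17)]  |A|=598.1185
3. ⊥bis P5·P1 via (42.035,12.8): [(0, 0) (35.12, 0) (35.2468, 17) (0, 17)]  |A|=598.1185
4. ⊥bis P5·P2 via (37.475,6.23): [(0, 0) (35.12, 0) (35.2468, 17) (0, 17)]  |A|=598.1185
5. ⊥bis P5·P3 via (40.29,12.21): [(0, 0) (35.12, 0) (35.2468, 17) (0, 17)]  |A|=598.1185
6. ⊥bis P5·P4 via (8.48,12.33): [(0, 12.7377) (0, 0) (35.12, 0) (35.2024, 11.0453)]  |A|=418.154
7. canonical 4-gon: [(0, 12.7377) (0, 0) (35.12, 0) (35.2024, 11.0453)]
8. shoelace: 418.154

Area of P5's cell: 418.1540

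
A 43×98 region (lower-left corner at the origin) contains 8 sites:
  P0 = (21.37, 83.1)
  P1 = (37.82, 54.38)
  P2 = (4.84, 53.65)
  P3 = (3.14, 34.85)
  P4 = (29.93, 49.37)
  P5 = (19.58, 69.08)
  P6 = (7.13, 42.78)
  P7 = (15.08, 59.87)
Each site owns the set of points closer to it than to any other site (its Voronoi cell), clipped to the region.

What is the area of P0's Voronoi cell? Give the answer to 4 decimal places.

1. box [0,43]×[0,98]: [(0, 0) (43, 0) (43, 98) (0, 98)]
2. ⊥bis P0·P1 via (29.595,68.74): [(0, 51.7888) (43, 76.418) (43, 98) (0, 98)]  |A|=1457.5532
3. ⊥bis P0·P2 via (13.105,68.375): [(0, 75.7307) (21.1116, 63.881) (43, 76.418) (43, 98) (0, 98)]  |A|=1204.8272
4. ⊥bis P0·P3 via (12.255,58.975): [(0, 75.7307) (21.1116, 63.881) (43, 76.418) (43, 98) (0, 98)]  |A|=1204.8272
5. ⊥bis P0·P4 via (25.65,66.235): [(0, 75.7307) (19.6365, 64.7089) (24.8807, 66.0398) (43, 76.418) (43, 98) (0, 98)]  |A|=1201.6747
6. ⊥bis P0·P5 via (20.475,76.09): [(0, 78.7041) (38.4259, 73.7981) (43, 76.418) (43, 98) (0, 98)]  |A|=940.4299
7. ⊥bis P0·P6 via (14.25,62.94): [(0, 78.7041) (38.4259, 73.7981) (43, 76.418) (43, 98) (0, 98)]  |A|=940.4299
8. ⊥bis P0·P7 via (18.225,71.485): [(0, 78.7041) (38.4259, 73.7981) (43, 76.418) (43, 98) (0, 98)]  |A|=940.4299
9. canonical 5-gon: [(0, 78.7041) (38.4259, 73.7981) (43, 76.418) (43, 98) (0, 98)]
10. shoelace: 940.4299

Area of P0's cell: 940.4299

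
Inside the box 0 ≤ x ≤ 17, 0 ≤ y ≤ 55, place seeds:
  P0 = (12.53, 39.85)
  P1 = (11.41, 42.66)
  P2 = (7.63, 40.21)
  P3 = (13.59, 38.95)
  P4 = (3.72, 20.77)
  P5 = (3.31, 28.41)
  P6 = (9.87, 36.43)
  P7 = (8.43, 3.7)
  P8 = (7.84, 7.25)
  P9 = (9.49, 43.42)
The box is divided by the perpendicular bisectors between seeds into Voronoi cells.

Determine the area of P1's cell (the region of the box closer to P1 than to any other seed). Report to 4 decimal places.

1. box [0,17]×[0,55]: [(0, 0) (17, 0) (17, 55) (0, 55)]
2. ⊥bis P1·P0 via (11.97,41.255): [(0, 36.484) (17, 43.2598) (17, 55) (0, 55)]  |A|=257.177
3. ⊥bis P1·P2 via (9.52,41.435): [(10.1157, 40.5159) (17, 43.2598) (17, 55) (0.7279, 55)]  |A|=158.2548
4. ⊥bis P1·P3 via (12.5,40.805): [(10.1157, 40.5159) (15.9982, 42.8605) (17, 43.4492) (17, 55) (0.7279, 55)]  |A|=158.16
5. ⊥bis P1·P4 via (7.565,31.715): [(10.1157, 40.5159) (15.9982, 42.8605) (17, 43.4492) (17, 55) (0.7279, 55)]  |A|=158.16
6. ⊥bis P1·P5 via (7.36,35.535): [(10.1157, 40.5159) (15.9982, 42.8605) (17, 43.4492) (17, 55) (0.7279, 55)]  |A|=158.16
7. ⊥bis P1·P6 via (10.64,39.545): [(10.1157, 40.5159) (15.9982, 42.8605) (17, 43.4492) (17, 55) (0.7279, 55)]  |A|=158.16
8. ⊥bis P1·P7 via (9.92,23.18): [(10.1157, 40.5159) (15.9982, 42.8605) (17, 43.4492) (17, 55) (0.7279, 55)]  |A|=158.16
9. ⊥bis P1·P8 via (9.625,24.955): [(10.1157, 40.5159) (15.9982, 42.8605) (17, 43.4492) (17, 55) (0.7279, 55)]  |A|=158.16
10. ⊥bis P1·P9 via (10.45,43.04): [(9.703, 41.1527) (10.1157, 40.5159) (15.9982, 42.8605) (17, 43.4492) (17, 55) (15.1842, 55)]  |A|=58.0698
11. canonical 6-gon: [(9.703, 41.1527) (10.1157, 40.5159) (15.9982, 42.8605) (17, 43.4492) (17, 55) (15.1842, 55)]
12. shoelace: 58.0698

Area of P1's cell: 58.0698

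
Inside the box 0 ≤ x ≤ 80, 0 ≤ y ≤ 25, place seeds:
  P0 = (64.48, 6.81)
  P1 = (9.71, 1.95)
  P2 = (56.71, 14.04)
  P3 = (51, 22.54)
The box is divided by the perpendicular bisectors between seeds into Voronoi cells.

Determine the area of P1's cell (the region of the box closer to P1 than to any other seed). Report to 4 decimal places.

Area of P1's cell: 752.7406

1. box [0,80]×[0,25]: [(0, 0) (80, 0) (80, 25) (0, 25)]
2. ⊥bis P1·P0 via (37.095,4.38): [(0, 0) (37.4837, 0) (35.2653, 25) (0, 25)]  |A|=909.3619
3. ⊥bis P1·P2 via (33.21,7.995): [(0, 0) (35.2666, 0) (28.8357, 25) (0, 25)]  |A|=801.279
4. ⊥bis P1·P3 via (30.355,12.245): [(0, 0) (35.2666, 0) (33.9938, 4.948) (23.9945, 25) (0, 25)]  |A|=752.7406
5. canonical 5-gon: [(0, 0) (35.2666, 0) (33.9938, 4.948) (23.9945, 25) (0, 25)]
6. shoelace: 752.7406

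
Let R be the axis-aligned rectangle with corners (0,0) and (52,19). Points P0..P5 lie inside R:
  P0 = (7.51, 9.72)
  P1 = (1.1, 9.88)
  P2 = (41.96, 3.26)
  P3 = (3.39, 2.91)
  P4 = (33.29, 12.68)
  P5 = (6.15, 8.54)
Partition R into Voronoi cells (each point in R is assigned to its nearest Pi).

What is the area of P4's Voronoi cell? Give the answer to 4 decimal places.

1. box [0,52]×[0,19]: [(0, 0) (52, 0) (52, 19) (0, 19)]
2. ⊥bis P4·P0 via (20.4,11.2): [(21.686, 0) (52, 0) (52, 19) (19.5044, 19)]  |A|=596.6914
3. ⊥bis P4·P1 via (17.195,11.28): [(21.686, 0) (52, 0) (52, 19) (19.5044, 19)]  |A|=596.6914
4. ⊥bis P4·P2 via (37.625,7.97): [(21.686, 0) (28.9656, 0) (49.6092, 19) (19.5044, 19)]  |A|=355.1511
5. ⊥bis P4·P3 via (18.34,7.795): [(21.686, 0) (28.9656, 0) (49.6092, 19) (19.5044, 19)]  |A|=355.1511
6. ⊥bis P4·P5 via (19.72,10.61): [(21.686, 0) (28.9656, 0) (49.6092, 19) (19.5044, 19)]  |A|=355.1511
7. canonical 4-gon: [(21.686, 0) (28.9656, 0) (49.6092, 19) (19.5044, 19)]
8. shoelace: 355.1511

Area of P4's cell: 355.1511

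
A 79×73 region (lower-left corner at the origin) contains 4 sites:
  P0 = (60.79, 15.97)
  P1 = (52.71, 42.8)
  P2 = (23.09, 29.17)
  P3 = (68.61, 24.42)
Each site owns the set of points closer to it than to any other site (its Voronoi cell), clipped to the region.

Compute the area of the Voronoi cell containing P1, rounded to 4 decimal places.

1. box [0,79]×[0,73]: [(0, 0) (79, 0) (79, 73) (0, 73)]
2. ⊥bis P1·P0 via (56.75,29.385): [(0, 12.2944) (79, 36.0857) (79, 73) (0, 73)]  |A|=3855.9846
3. ⊥bis P1·P2 via (37.9,35.985): [(42.8617, 25.2025) (79, 36.0857) (79, 73) (20.8671, 73)]  |A|=2056.3142
4. ⊥bis P1·P3 via (60.66,33.61): [(42.8617, 25.2025) (55.2559, 28.935) (79, 49.4754) (79, 73) (20.8671, 73)]  |A|=1897.3508
5. canonical 5-gon: [(42.8617, 25.2025) (55.2559, 28.935) (79, 49.4754) (79, 73) (20.8671, 73)]
6. shoelace: 1897.3508

Area of P1's cell: 1897.3508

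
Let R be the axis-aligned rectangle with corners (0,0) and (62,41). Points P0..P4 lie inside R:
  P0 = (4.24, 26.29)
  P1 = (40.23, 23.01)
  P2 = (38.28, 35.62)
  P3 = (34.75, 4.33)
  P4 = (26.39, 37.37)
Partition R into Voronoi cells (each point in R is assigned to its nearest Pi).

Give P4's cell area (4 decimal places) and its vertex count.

Area of P4's cell: 296.7856 (4 vertices)

1. box [0,62]×[0,41]: [(0, 0) (62, 0) (62, 41) (0, 41)]
2. ⊥bis P4·P0 via (15.315,31.83): [(31.2372, 0) (62, 0) (62, 41) (10.7279, 41)]  |A|=1681.7151
3. ⊥bis P4·P1 via (33.31,30.19): [(21.7221, 19.0217) (44.5262, 41) (10.7279, 41)]  |A|=371.4142
4. ⊥bis P4·P2 via (32.335,36.495): [(21.7221, 19.0217) (31.0924, 28.0527) (32.9981, 41) (10.7279, 41)]  |A|=296.7856
5. ⊥bis P4·P3 via (30.57,20.85): [(21.7221, 19.0217) (31.0924, 28.0527) (32.9981, 41) (10.7279, 41)]  |A|=296.7856
6. canonical 4-gon: [(21.7221, 19.0217) (31.0924, 28.0527) (32.9981, 41) (10.7279, 41)]
7. shoelace: 296.7856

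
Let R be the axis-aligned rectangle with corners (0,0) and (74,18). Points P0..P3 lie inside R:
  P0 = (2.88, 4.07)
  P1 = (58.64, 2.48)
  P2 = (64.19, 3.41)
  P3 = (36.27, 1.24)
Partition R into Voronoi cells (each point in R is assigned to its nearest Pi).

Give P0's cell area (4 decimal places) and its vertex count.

1. box [0,74]×[0,18]: [(0, 0) (74, 0) (74, 18) (0, 18)]
2. ⊥bis P0·P1 via (30.76,3.275): [(0, 0) (30.6666, 0) (31.1799, 18) (0, 18)]  |A|=556.6185
3. ⊥bis P0·P2 via (33.535,3.74): [(0, 0) (30.6666, 0) (31.1799, 18) (0, 18)]  |A|=556.6185
4. ⊥bis P0·P3 via (19.575,2.655): [(0, 0) (19.35, 0) (20.8756, 18) (0, 18)]  |A|=362.03
5. canonical 4-gon: [(0, 0) (19.35, 0) (20.8756, 18) (0, 18)]
6. shoelace: 362.03

Area of P0's cell: 362.0300 (4 vertices)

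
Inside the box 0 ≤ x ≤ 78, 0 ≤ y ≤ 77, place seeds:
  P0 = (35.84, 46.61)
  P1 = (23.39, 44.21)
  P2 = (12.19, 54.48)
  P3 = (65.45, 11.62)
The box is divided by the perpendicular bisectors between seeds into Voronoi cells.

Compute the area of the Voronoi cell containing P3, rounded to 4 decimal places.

1. box [0,78]×[0,77]: [(0, 0) (78, 0) (78, 77) (0, 77)]
2. ⊥bis P3·P0 via (50.645,29.115): [(16.2399, 0) (78, 0) (78, 52.2639)]  |A|=1613.9122
3. ⊥bis P3·P1 via (44.42,27.915): [(35.2651, 16.0999) (22.7902, 0) (78, 0) (78, 52.2639)]  |A|=1561.1829
4. ⊥bis P3·P2 via (38.82,33.05): [(35.2651, 16.0999) (22.7902, 0) (78, 0) (78, 52.2639)]  |A|=1561.1829
5. canonical 4-gon: [(35.2651, 16.0999) (22.7902, 0) (78, 0) (78, 52.2639)]
6. shoelace: 1561.1829

Area of P3's cell: 1561.1829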